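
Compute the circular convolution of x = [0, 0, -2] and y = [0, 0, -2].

(x ⊛ y)[n] = Σ(m=0 to 2) x[m] · y[(n-m) mod 3]

Computing each output sample:
(x ⊛ y)[0] = 0
(x ⊛ y)[1] = 4
(x ⊛ y)[2] = 0

x ⊛ y = [0, 4, 0]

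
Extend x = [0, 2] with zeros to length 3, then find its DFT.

Original 2-point DFT: [2, -2]
Zero-padded 3-point DFT provides frequency interpolation.

DFT_3([x, 0, ...]) = [2, -1.0000-1.7321i, -1.0000+1.7321i]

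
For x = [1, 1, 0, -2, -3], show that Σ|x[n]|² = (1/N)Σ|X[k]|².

Time domain:
Σ|x[n]|² = |1|² + |1|² + |0|² + |-2|² + |-3|² = 15.0000

Frequency domain:
(1/5)Σ|X[k]|² = (1/5)(|-3|² + |2.0000-4.9798i|² + |2.0000-0.4490i|² + |2.0000+0.4490i|² + |2.0000+4.9798i|²) = (1/5)·75.0000 = 15.0000

Both sides agree, confirming Parseval's theorem.

Σ|x[n]|² = (1/N)Σ|X[k]|² = 15.0000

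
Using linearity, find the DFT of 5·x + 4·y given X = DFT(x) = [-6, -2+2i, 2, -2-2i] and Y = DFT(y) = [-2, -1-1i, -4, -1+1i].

By linearity: DFT(5x + 4y) = 5·DFT(x) + 4·DFT(y)
= 5·[-6, -2+2i, 2, -2-2i] + 4·[-2, -1-1i, -4, -1+1i]

Computing element-wise:
Z[0] = 5·(-6) + 4·(-2) = -38
Z[1] = 5·(-2+2i) + 4·(-1-1i) = -14+6i
Z[2] = 5·(2) + 4·(-4) = -6
Z[3] = 5·(-2-2i) + 4·(-1+1i) = -14-6i

DFT(5x + 4y) = 5·X + 4·Y = [-38, -14+6i, -6, -14-6i]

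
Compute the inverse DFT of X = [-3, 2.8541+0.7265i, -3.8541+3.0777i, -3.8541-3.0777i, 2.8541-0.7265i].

x[n] = (1/5) Σ(k=0 to 4) X[k] · e^(2πikn/5)

Computing each x[n]:
x[0] = -1
x[1] = 0
x[2] = -1
x[3] = -3
x[4] = 2

x = [-1, 0, -1, -3, 2]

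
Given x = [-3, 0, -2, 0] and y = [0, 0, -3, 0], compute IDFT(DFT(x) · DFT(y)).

(x ⊛ y)[n] = Σ(m=0 to 3) x[m] · y[(n-m) mod 4]

Computing each output sample:
(x ⊛ y)[0] = 6
(x ⊛ y)[1] = 0
(x ⊛ y)[2] = 9
(x ⊛ y)[3] = 0

x ⊛ y = [6, 0, 9, 0]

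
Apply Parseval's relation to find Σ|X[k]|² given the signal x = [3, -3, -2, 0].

Parseval: Σ|x[n]|² = (1/N)Σ|X[k]|², so Σ|X[k]|² = N·Σ|x[n]|² = 4·22.0000

Σ|X[k]|² = N·Σ|x[n]|² = 4·22.0000 = 88.0000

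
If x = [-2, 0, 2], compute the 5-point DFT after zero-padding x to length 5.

Original 3-point DFT: [0, -3.0000+1.7321i, -3.0000-1.7321i]
Zero-padded 5-point DFT provides frequency interpolation.

DFT_5([x, 0, ...]) = [0, -3.6180-1.1756i, -1.3820+1.9021i, -1.3820-1.9021i, -3.6180+1.1756i]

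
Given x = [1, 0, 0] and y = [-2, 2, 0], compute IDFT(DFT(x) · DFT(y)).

(x ⊛ y)[n] = Σ(m=0 to 2) x[m] · y[(n-m) mod 3]

Computing each output sample:
(x ⊛ y)[0] = -2
(x ⊛ y)[1] = 2
(x ⊛ y)[2] = 0

x ⊛ y = [-2, 2, 0]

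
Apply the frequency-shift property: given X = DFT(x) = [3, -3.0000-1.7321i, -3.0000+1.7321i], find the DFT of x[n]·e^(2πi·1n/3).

Modulation property: DFT(ω_3^(-1n)·x[n]) = X[(k-1) mod 3], so circularly shift X by 1 positions.

X[k-1] = [-3.0000+1.7321i, 3, -3.0000-1.7321i]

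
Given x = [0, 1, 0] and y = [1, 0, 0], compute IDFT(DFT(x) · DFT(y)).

(x ⊛ y)[n] = Σ(m=0 to 2) x[m] · y[(n-m) mod 3]

Computing each output sample:
(x ⊛ y)[0] = 0
(x ⊛ y)[1] = 1
(x ⊛ y)[2] = 0

x ⊛ y = [0, 1, 0]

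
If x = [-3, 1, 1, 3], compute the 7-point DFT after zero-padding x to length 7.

Original 4-point DFT: [2, -4+2i, -6, -4-2i]
Zero-padded 7-point DFT provides frequency interpolation.

DFT_7([x, 0, ...]) = [2, -5.3019-3.0584i, -2.2530+1.8045i, -3.9450-2.5768i, -3.9450+2.5768i, -2.2530-1.8045i, -5.3019+3.0584i]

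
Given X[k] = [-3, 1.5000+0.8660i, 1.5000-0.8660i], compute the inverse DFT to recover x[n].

x[n] = (1/3) Σ(k=0 to 2) X[k] · e^(2πikn/3)

Computing each x[n]:
x[0] = 0
x[1] = -2
x[2] = -1

x = [0, -2, -1]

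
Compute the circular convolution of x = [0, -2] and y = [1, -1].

(x ⊛ y)[n] = Σ(m=0 to 1) x[m] · y[(n-m) mod 2]

Computing each output sample:
(x ⊛ y)[0] = 2
(x ⊛ y)[1] = -2

x ⊛ y = [2, -2]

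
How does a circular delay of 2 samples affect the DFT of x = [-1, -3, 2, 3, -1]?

Time shift by 2: X_shifted[k] = ω_5^(2k) · X[k]
Shifted x = [3, -1, -1, -3, 2]

DFT(x[n-2]) = [0, 6.5451+1.6776i, 0.9549+3.6655i, 0.9549-3.6655i, 6.5451-1.6776i]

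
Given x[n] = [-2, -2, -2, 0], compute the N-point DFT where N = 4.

X[k] = Σ(n=0 to 3) x[n] · ω_4^(nk)
where ω_4 = e^(-2πi/4)

Computing each X[k]:
X[0] = -6
X[1] = 2i
X[2] = -2
X[3] = -2i

X = [-6, 2i, -2, -2i]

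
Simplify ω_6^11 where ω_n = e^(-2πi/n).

Since ω_6^6 = 1, powers reduce modulo 6.
11 mod 6 = 5
So ω_6^11 = ω_6^5 = e^(-2πi·5/6)

ω_6^11 = ω_6^5 = 0.5000+0.8660i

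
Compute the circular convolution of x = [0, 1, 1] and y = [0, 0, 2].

(x ⊛ y)[n] = Σ(m=0 to 2) x[m] · y[(n-m) mod 3]

Computing each output sample:
(x ⊛ y)[0] = 2
(x ⊛ y)[1] = 2
(x ⊛ y)[2] = 0

x ⊛ y = [2, 2, 0]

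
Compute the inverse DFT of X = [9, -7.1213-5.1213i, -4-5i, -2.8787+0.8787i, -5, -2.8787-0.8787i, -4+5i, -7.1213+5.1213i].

x[n] = (1/8) Σ(k=0 to 7) X[k] · e^(2πikn/8)

Computing each x[n]:
x[0] = -3
x[1] = 3
x[2] = 3
x[3] = 2
x[4] = 2
x[5] = 3
x[6] = 0
x[7] = -1

x = [-3, 3, 3, 2, 2, 3, 0, -1]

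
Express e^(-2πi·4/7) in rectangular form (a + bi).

ω_7^4 = e^(-2πi·4/7)
= cos(-2π·4/7) + i·sin(-2π·4/7)
= cos(-8π/7) + i·sin(-8π/7)

ω_7^4 = cos(-8π/7) + i·sin(-8π/7) = -0.9010+0.4339i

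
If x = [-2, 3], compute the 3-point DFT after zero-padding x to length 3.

Original 2-point DFT: [1, -5]
Zero-padded 3-point DFT provides frequency interpolation.

DFT_3([x, 0, ...]) = [1, -3.5000-2.5981i, -3.5000+2.5981i]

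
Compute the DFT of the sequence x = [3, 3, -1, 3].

X[k] = Σ(n=0 to 3) x[n] · ω_4^(nk)
where ω_4 = e^(-2πi/4)

Computing each X[k]:
X[0] = 8
X[1] = 4
X[2] = -4
X[3] = 4

X = [8, 4, -4, 4]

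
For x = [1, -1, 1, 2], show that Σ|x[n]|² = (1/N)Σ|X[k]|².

Time domain:
Σ|x[n]|² = |1|² + |-1|² + |1|² + |2|² = 7.0000

Frequency domain:
(1/4)Σ|X[k]|² = (1/4)(|3|² + |3i|² + |1|² + |-3i|²) = (1/4)·28.0000 = 7.0000

Both sides agree, confirming Parseval's theorem.

Σ|x[n]|² = (1/N)Σ|X[k]|² = 7.0000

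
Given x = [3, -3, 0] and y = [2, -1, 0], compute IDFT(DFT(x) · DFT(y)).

(x ⊛ y)[n] = Σ(m=0 to 2) x[m] · y[(n-m) mod 3]

Computing each output sample:
(x ⊛ y)[0] = 6
(x ⊛ y)[1] = -9
(x ⊛ y)[2] = 3

x ⊛ y = [6, -9, 3]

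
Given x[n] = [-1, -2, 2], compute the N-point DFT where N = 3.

X[k] = Σ(n=0 to 2) x[n] · ω_3^(nk)
where ω_3 = e^(-2πi/3)

Computing each X[k]:
X[0] = -1
X[1] = -1.0000+3.4641i
X[2] = -1.0000-3.4641i

X = [-1, -1.0000+3.4641i, -1.0000-3.4641i]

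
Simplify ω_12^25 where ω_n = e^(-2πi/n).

Since ω_12^12 = 1, powers reduce modulo 12.
25 mod 12 = 1
So ω_12^25 = ω_12^1 = e^(-2πi·1/12)

ω_12^25 = ω_12^1 = 0.8660-0.5000i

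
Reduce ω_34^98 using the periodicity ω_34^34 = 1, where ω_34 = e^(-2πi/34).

Since ω_34^34 = 1, powers reduce modulo 34.
98 mod 34 = 30
So ω_34^98 = ω_34^30 = e^(-2πi·30/34)

ω_34^98 = ω_34^30 = 0.7390+0.6737i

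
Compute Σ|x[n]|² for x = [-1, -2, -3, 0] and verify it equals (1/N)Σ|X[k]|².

Time domain:
Σ|x[n]|² = |-1|² + |-2|² + |-3|² + |0|² = 14.0000

Frequency domain:
(1/4)Σ|X[k]|² = (1/4)(|-6|² + |2+2i|² + |-2|² + |2-2i|²) = (1/4)·56.0000 = 14.0000

Both sides agree, confirming Parseval's theorem.

Σ|x[n]|² = (1/N)Σ|X[k]|² = 14.0000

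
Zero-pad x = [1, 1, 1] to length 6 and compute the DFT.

Original 3-point DFT: [3, 0, 0]
Zero-padded 6-point DFT provides frequency interpolation.

DFT_6([x, 0, ...]) = [3, 1.0000-1.7321i, 0, 1, 0, 1.0000+1.7321i]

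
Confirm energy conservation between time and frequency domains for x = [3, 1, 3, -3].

Time domain:
Σ|x[n]|² = |3|² + |1|² + |3|² + |-3|² = 28.0000

Frequency domain:
(1/4)Σ|X[k]|² = (1/4)(|4|² + |-4i|² + |8|² + |4i|²) = (1/4)·112.0000 = 28.0000

Both sides agree, confirming Parseval's theorem.

Σ|x[n]|² = (1/N)Σ|X[k]|² = 28.0000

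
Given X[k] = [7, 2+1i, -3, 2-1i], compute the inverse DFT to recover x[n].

x[n] = (1/4) Σ(k=0 to 3) X[k] · e^(2πikn/4)

Computing each x[n]:
x[0] = 2
x[1] = 2
x[2] = 0
x[3] = 3

x = [2, 2, 0, 3]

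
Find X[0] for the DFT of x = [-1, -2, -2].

X[0] = Σ(n=0 to 2) x[n] · ω_3^0 = Σ x[n]
= (-1) + (-2) + (-2)

X[0] = -5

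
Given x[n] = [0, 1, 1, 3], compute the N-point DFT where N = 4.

X[k] = Σ(n=0 to 3) x[n] · ω_4^(nk)
where ω_4 = e^(-2πi/4)

Computing each X[k]:
X[0] = 5
X[1] = -1+2i
X[2] = -3
X[3] = -1-2i

X = [5, -1+2i, -3, -1-2i]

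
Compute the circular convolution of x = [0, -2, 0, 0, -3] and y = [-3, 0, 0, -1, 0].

(x ⊛ y)[n] = Σ(m=0 to 4) x[m] · y[(n-m) mod 5]

Computing each output sample:
(x ⊛ y)[0] = 0
(x ⊛ y)[1] = 6
(x ⊛ y)[2] = 3
(x ⊛ y)[3] = 0
(x ⊛ y)[4] = 11

x ⊛ y = [0, 6, 3, 0, 11]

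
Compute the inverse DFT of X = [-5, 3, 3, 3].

x[n] = (1/4) Σ(k=0 to 3) X[k] · e^(2πikn/4)

Computing each x[n]:
x[0] = 1
x[1] = -2
x[2] = -2
x[3] = -2

x = [1, -2, -2, -2]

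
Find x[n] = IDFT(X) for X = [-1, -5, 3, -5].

x[n] = (1/4) Σ(k=0 to 3) X[k] · e^(2πikn/4)

Computing each x[n]:
x[0] = -2
x[1] = -1
x[2] = 3
x[3] = -1

x = [-2, -1, 3, -1]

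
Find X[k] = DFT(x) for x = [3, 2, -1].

X[k] = Σ(n=0 to 2) x[n] · ω_3^(nk)
where ω_3 = e^(-2πi/3)

Computing each X[k]:
X[0] = 4
X[1] = 2.5000-2.5981i
X[2] = 2.5000+2.5981i

X = [4, 2.5000-2.5981i, 2.5000+2.5981i]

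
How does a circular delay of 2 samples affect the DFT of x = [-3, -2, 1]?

Time shift by 2: X_shifted[k] = ω_3^(2k) · X[k]
Shifted x = [-2, 1, -3]

DFT(x[n-2]) = [-4, -1.0000-3.4641i, -1.0000+3.4641i]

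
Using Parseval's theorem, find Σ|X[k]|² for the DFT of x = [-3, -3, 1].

Parseval: Σ|x[n]|² = (1/N)Σ|X[k]|², so Σ|X[k]|² = N·Σ|x[n]|² = 3·19.0000

Σ|X[k]|² = N·Σ|x[n]|² = 3·19.0000 = 57.0000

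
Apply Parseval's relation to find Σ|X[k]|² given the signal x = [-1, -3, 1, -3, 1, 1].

Parseval: Σ|x[n]|² = (1/N)Σ|X[k]|², so Σ|X[k]|² = N·Σ|x[n]|² = 6·22.0000

Σ|X[k]|² = N·Σ|x[n]|² = 6·22.0000 = 132.0000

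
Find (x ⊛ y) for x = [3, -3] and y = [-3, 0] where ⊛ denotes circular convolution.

(x ⊛ y)[n] = Σ(m=0 to 1) x[m] · y[(n-m) mod 2]

Computing each output sample:
(x ⊛ y)[0] = -9
(x ⊛ y)[1] = 9

x ⊛ y = [-9, 9]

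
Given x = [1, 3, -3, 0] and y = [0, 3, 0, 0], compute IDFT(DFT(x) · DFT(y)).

(x ⊛ y)[n] = Σ(m=0 to 3) x[m] · y[(n-m) mod 4]

Computing each output sample:
(x ⊛ y)[0] = 0
(x ⊛ y)[1] = 3
(x ⊛ y)[2] = 9
(x ⊛ y)[3] = -9

x ⊛ y = [0, 3, 9, -9]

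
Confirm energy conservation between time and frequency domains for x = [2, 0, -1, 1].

Time domain:
Σ|x[n]|² = |2|² + |0|² + |-1|² + |1|² = 6.0000

Frequency domain:
(1/4)Σ|X[k]|² = (1/4)(|2|² + |3+1i|² + |0|² + |3-1i|²) = (1/4)·24.0000 = 6.0000

Both sides agree, confirming Parseval's theorem.

Σ|x[n]|² = (1/N)Σ|X[k]|² = 6.0000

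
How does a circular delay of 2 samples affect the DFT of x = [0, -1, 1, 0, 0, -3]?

Time shift by 2: X_shifted[k] = ω_6^(2k) · X[k]
Shifted x = [0, -3, 0, -1, 1, 0]

DFT(x[n-2]) = [-3, -1.0000+3.4641i, 1.7321i, 5, -1.7321i, -1.0000-3.4641i]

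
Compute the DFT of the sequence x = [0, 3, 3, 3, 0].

X[k] = Σ(n=0 to 4) x[n] · ω_5^(nk)
where ω_5 = e^(-2πi/5)

Computing each X[k]:
X[0] = 9
X[1] = -3.9271-2.8532i
X[2] = -0.5729-1.7634i
X[3] = -0.5729+1.7634i
X[4] = -3.9271+2.8532i

X = [9, -3.9271-2.8532i, -0.5729-1.7634i, -0.5729+1.7634i, -3.9271+2.8532i]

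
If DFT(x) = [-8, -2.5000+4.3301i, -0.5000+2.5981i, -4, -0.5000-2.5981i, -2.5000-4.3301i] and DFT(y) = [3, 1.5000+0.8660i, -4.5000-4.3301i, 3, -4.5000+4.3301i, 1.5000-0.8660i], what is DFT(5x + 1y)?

By linearity: DFT(5x + 1y) = 5·DFT(x) + 1·DFT(y)
= 5·[-8, -2.5000+4.3301i, -0.5000+2.5981i, -4, -0.5000-2.5981i, -2.5000-4.3301i] + 1·[3, 1.5000+0.8660i, -4.5000-4.3301i, 3, -4.5000+4.3301i, 1.5000-0.8660i]

Computing element-wise:
Z[0] = 5·(-8) + 1·(3) = -37
Z[1] = 5·(-2.5000+4.3301i) + 1·(1.5000+0.8660i) = -11.0000+22.5165i
Z[2] = 5·(-0.5000+2.5981i) + 1·(-4.5000-4.3301i) = -7.0000+8.6604i
Z[3] = 5·(-4) + 1·(3) = -17
Z[4] = 5·(-0.5000-2.5981i) + 1·(-4.5000+4.3301i) = -7.0000-8.6604i
Z[5] = 5·(-2.5000-4.3301i) + 1·(1.5000-0.8660i) = -11.0000-22.5165i

DFT(5x + 1y) = 5·X + 1·Y = [-37, -11.0000+22.5165i, -7.0000+8.6604i, -17, -7.0000-8.6604i, -11.0000-22.5165i]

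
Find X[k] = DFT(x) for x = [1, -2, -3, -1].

X[k] = Σ(n=0 to 3) x[n] · ω_4^(nk)
where ω_4 = e^(-2πi/4)

Computing each X[k]:
X[0] = -5
X[1] = 4+1i
X[2] = 1
X[3] = 4-1i

X = [-5, 4+1i, 1, 4-1i]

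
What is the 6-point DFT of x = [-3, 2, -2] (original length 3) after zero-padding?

Original 3-point DFT: [-3, -3.0000-3.4641i, -3.0000+3.4641i]
Zero-padded 6-point DFT provides frequency interpolation.

DFT_6([x, 0, ...]) = [-3, -1, -3.0000-3.4641i, -7, -3.0000+3.4641i, -1]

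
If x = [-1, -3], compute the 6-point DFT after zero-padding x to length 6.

Original 2-point DFT: [-4, 2]
Zero-padded 6-point DFT provides frequency interpolation.

DFT_6([x, 0, ...]) = [-4, -2.5000+2.5981i, 0.5000+2.5981i, 2, 0.5000-2.5981i, -2.5000-2.5981i]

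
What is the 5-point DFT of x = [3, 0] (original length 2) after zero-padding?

Original 2-point DFT: [3, 3]
Zero-padded 5-point DFT provides frequency interpolation.

DFT_5([x, 0, ...]) = [3, 3, 3, 3, 3]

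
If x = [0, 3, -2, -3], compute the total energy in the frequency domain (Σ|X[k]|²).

Parseval: Σ|x[n]|² = (1/N)Σ|X[k]|², so Σ|X[k]|² = N·Σ|x[n]|² = 4·22.0000

Σ|X[k]|² = N·Σ|x[n]|² = 4·22.0000 = 88.0000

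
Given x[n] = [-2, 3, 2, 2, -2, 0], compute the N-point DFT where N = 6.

X[k] = Σ(n=0 to 5) x[n] · ω_6^(nk)
where ω_6 = e^(-2πi/6)

Computing each X[k]:
X[0] = 3
X[1] = -2.5000-6.0622i
X[2] = -1.5000+0.8660i
X[3] = -7
X[4] = -1.5000-0.8660i
X[5] = -2.5000+6.0622i

X = [3, -2.5000-6.0622i, -1.5000+0.8660i, -7, -1.5000-0.8660i, -2.5000+6.0622i]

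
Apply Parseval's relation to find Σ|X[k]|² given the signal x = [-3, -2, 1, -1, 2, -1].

Parseval: Σ|x[n]|² = (1/N)Σ|X[k]|², so Σ|X[k]|² = N·Σ|x[n]|² = 6·20.0000

Σ|X[k]|² = N·Σ|x[n]|² = 6·20.0000 = 120.0000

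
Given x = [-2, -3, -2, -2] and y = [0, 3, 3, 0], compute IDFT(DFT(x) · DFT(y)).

(x ⊛ y)[n] = Σ(m=0 to 3) x[m] · y[(n-m) mod 4]

Computing each output sample:
(x ⊛ y)[0] = -12
(x ⊛ y)[1] = -12
(x ⊛ y)[2] = -15
(x ⊛ y)[3] = -15

x ⊛ y = [-12, -12, -15, -15]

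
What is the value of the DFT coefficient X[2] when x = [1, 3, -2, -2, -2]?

X[2] = Σ(n=0 to 4) x[n] · ω_5^(2n) where ω_5 = e^(-2πi/5)
= (1)·ω_5^0 + (3)·ω_5^2 + (-2)·ω_5^4 + (-2)·ω_5^6 + (-2)·ω_5^8

X[2] = -1.0451-2.9389i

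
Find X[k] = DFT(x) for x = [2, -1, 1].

X[k] = Σ(n=0 to 2) x[n] · ω_3^(nk)
where ω_3 = e^(-2πi/3)

Computing each X[k]:
X[0] = 2
X[1] = 2.0000+1.7321i
X[2] = 2.0000-1.7321i

X = [2, 2.0000+1.7321i, 2.0000-1.7321i]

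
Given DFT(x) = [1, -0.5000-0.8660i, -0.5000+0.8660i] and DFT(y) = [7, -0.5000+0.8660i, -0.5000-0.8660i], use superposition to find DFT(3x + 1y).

By linearity: DFT(3x + 1y) = 3·DFT(x) + 1·DFT(y)
= 3·[1, -0.5000-0.8660i, -0.5000+0.8660i] + 1·[7, -0.5000+0.8660i, -0.5000-0.8660i]

Computing element-wise:
Z[0] = 3·(1) + 1·(7) = 10
Z[1] = 3·(-0.5000-0.8660i) + 1·(-0.5000+0.8660i) = -2.0000-1.7320i
Z[2] = 3·(-0.5000+0.8660i) + 1·(-0.5000-0.8660i) = -2.0000+1.7320i

DFT(3x + 1y) = 3·X + 1·Y = [10, -2.0000-1.7320i, -2.0000+1.7320i]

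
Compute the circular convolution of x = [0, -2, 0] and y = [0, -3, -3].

(x ⊛ y)[n] = Σ(m=0 to 2) x[m] · y[(n-m) mod 3]

Computing each output sample:
(x ⊛ y)[0] = 6
(x ⊛ y)[1] = 0
(x ⊛ y)[2] = 6

x ⊛ y = [6, 0, 6]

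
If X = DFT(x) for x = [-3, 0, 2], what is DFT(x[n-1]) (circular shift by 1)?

Time shift by 1: X_shifted[k] = ω_3^(1k) · X[k]
Shifted x = [2, -3, 0]

DFT(x[n-1]) = [-1, 3.5000+2.5981i, 3.5000-2.5981i]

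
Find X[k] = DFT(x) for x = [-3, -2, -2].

X[k] = Σ(n=0 to 2) x[n] · ω_3^(nk)
where ω_3 = e^(-2πi/3)

Computing each X[k]:
X[0] = -7
X[1] = -1
X[2] = -1

X = [-7, -1, -1]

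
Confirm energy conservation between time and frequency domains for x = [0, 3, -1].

Time domain:
Σ|x[n]|² = |0|² + |3|² + |-1|² = 10.0000

Frequency domain:
(1/3)Σ|X[k]|² = (1/3)(|2|² + |-1.0000-3.4641i|² + |-1.0000+3.4641i|²) = (1/3)·30.0000 = 10.0000

Both sides agree, confirming Parseval's theorem.

Σ|x[n]|² = (1/N)Σ|X[k]|² = 10.0000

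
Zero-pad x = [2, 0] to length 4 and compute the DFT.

Original 2-point DFT: [2, 2]
Zero-padded 4-point DFT provides frequency interpolation.

DFT_4([x, 0, ...]) = [2, 2, 2, 2]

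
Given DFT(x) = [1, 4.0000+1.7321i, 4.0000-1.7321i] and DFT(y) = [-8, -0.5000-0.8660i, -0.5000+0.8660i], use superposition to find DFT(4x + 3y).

By linearity: DFT(4x + 3y) = 4·DFT(x) + 3·DFT(y)
= 4·[1, 4.0000+1.7321i, 4.0000-1.7321i] + 3·[-8, -0.5000-0.8660i, -0.5000+0.8660i]

Computing element-wise:
Z[0] = 4·(1) + 3·(-8) = -20
Z[1] = 4·(4.0000+1.7321i) + 3·(-0.5000-0.8660i) = 14.5000+4.3304i
Z[2] = 4·(4.0000-1.7321i) + 3·(-0.5000+0.8660i) = 14.5000-4.3304i

DFT(4x + 3y) = 4·X + 3·Y = [-20, 14.5000+4.3304i, 14.5000-4.3304i]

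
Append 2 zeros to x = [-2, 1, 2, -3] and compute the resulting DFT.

Original 4-point DFT: [-2, -4-4i, 2, -4+4i]
Zero-padded 6-point DFT provides frequency interpolation.

DFT_6([x, 0, ...]) = [-2, 0.5000-2.5981i, -6.5000+0.8660i, 2, -6.5000-0.8660i, 0.5000+2.5981i]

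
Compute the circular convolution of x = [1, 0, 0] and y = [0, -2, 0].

(x ⊛ y)[n] = Σ(m=0 to 2) x[m] · y[(n-m) mod 3]

Computing each output sample:
(x ⊛ y)[0] = 0
(x ⊛ y)[1] = -2
(x ⊛ y)[2] = 0

x ⊛ y = [0, -2, 0]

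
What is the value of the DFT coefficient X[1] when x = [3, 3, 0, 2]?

X[1] = Σ(n=0 to 3) x[n] · ω_4^(1n) where ω_4 = e^(-2πi/4)
= (3)·ω_4^0 + (3)·ω_4^1 + (0)·ω_4^2 + (2)·ω_4^3

X[1] = 3-1i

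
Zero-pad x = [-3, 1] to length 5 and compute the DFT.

Original 2-point DFT: [-2, -4]
Zero-padded 5-point DFT provides frequency interpolation.

DFT_5([x, 0, ...]) = [-2, -2.6910-0.9511i, -3.8090-0.5878i, -3.8090+0.5878i, -2.6910+0.9511i]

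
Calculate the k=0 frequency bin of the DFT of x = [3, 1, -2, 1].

X[0] = Σ(n=0 to 3) x[n] · ω_4^0 = Σ x[n]
= (3) + (1) + (-2) + (1)

X[0] = 3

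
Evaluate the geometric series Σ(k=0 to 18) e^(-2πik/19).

Sum of all nth roots of unity equals 0 for n > 1 (geometric series with r ≠ 1).

0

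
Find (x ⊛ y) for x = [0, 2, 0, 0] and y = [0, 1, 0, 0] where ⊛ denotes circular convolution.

(x ⊛ y)[n] = Σ(m=0 to 3) x[m] · y[(n-m) mod 4]

Computing each output sample:
(x ⊛ y)[0] = 0
(x ⊛ y)[1] = 0
(x ⊛ y)[2] = 2
(x ⊛ y)[3] = 0

x ⊛ y = [0, 0, 2, 0]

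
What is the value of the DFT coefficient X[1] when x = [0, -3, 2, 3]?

X[1] = Σ(n=0 to 3) x[n] · ω_4^(1n) where ω_4 = e^(-2πi/4)
= (0)·ω_4^0 + (-3)·ω_4^1 + (2)·ω_4^2 + (3)·ω_4^3

X[1] = -2+6i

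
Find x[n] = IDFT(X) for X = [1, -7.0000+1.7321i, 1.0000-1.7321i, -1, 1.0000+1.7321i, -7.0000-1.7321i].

x[n] = (1/6) Σ(k=0 to 5) X[k] · e^(2πikn/6)

Computing each x[n]:
x[0] = -2
x[1] = -1
x[2] = 0
x[3] = 3
x[4] = 2
x[5] = -1

x = [-2, -1, 0, 3, 2, -1]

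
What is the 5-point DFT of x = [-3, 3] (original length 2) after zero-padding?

Original 2-point DFT: [0, -6]
Zero-padded 5-point DFT provides frequency interpolation.

DFT_5([x, 0, ...]) = [0, -2.0729-2.8532i, -5.4271-1.7634i, -5.4271+1.7634i, -2.0729+2.8532i]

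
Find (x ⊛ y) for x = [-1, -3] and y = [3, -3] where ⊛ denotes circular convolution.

(x ⊛ y)[n] = Σ(m=0 to 1) x[m] · y[(n-m) mod 2]

Computing each output sample:
(x ⊛ y)[0] = 6
(x ⊛ y)[1] = -6

x ⊛ y = [6, -6]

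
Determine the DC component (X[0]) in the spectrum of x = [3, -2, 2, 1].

X[0] = Σ(n=0 to 3) x[n] · ω_4^0 = Σ x[n]
= (3) + (-2) + (2) + (1)

X[0] = 4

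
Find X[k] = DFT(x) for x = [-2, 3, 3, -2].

X[k] = Σ(n=0 to 3) x[n] · ω_4^(nk)
where ω_4 = e^(-2πi/4)

Computing each X[k]:
X[0] = 2
X[1] = -5-5i
X[2] = 0
X[3] = -5+5i

X = [2, -5-5i, 0, -5+5i]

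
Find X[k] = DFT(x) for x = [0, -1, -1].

X[k] = Σ(n=0 to 2) x[n] · ω_3^(nk)
where ω_3 = e^(-2πi/3)

Computing each X[k]:
X[0] = -2
X[1] = 1
X[2] = 1

X = [-2, 1, 1]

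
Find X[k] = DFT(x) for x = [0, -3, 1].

X[k] = Σ(n=0 to 2) x[n] · ω_3^(nk)
where ω_3 = e^(-2πi/3)

Computing each X[k]:
X[0] = -2
X[1] = 1.0000+3.4641i
X[2] = 1.0000-3.4641i

X = [-2, 1.0000+3.4641i, 1.0000-3.4641i]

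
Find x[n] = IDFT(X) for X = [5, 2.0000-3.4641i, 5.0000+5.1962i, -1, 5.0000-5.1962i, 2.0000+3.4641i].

x[n] = (1/6) Σ(k=0 to 5) X[k] · e^(2πikn/6)

Computing each x[n]:
x[0] = 3
x[1] = 0
x[2] = 2
x[3] = 2
x[4] = -3
x[5] = 1

x = [3, 0, 2, 2, -3, 1]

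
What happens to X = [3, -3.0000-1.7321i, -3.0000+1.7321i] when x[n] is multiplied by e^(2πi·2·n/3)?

Modulation property: DFT(ω_3^(-2n)·x[n]) = X[(k-2) mod 3], so circularly shift X by 2 positions.

X[k-2] = [-3.0000-1.7321i, -3.0000+1.7321i, 3]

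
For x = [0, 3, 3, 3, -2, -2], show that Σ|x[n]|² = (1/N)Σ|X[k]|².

Time domain:
Σ|x[n]|² = |0|² + |3|² + |3|² + |3|² + |-2|² + |-2|² = 35.0000

Frequency domain:
(1/6)Σ|X[k]|² = (1/6)(|5|² + |-3.0000-8.6603i|² + |2|² + |-3|² + |2|² + |-3.0000+8.6603i|²) = (1/6)·210.0000 = 35.0000

Both sides agree, confirming Parseval's theorem.

Σ|x[n]|² = (1/N)Σ|X[k]|² = 35.0000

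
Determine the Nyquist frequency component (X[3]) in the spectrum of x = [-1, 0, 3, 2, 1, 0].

X[3] = Σ(n=0 to 5) x[n] · ω_6^(3n) where ω_6 = e^(-2πi/6)
= (-1)·ω_6^0 + (0)·ω_6^3 + (3)·ω_6^6 + (2)·ω_6^9 + (1)·ω_6^12 + (0)·ω_6^15

X[3] = 1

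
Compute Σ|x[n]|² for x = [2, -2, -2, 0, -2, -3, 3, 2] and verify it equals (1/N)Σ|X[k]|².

Time domain:
Σ|x[n]|² = |2|² + |-2|² + |-2|² + |0|² + |-2|² + |-3|² + |3|² + |2|² = 38.0000

Frequency domain:
(1/8)Σ|X[k]|² = (1/8)(|-2|² + |6.1213+5.7071i|² + |-1+7i|² + |1.8787-4.2929i|² + |4|² + |1.8787+4.2929i|² + |-1-7i|² + |6.1213-5.7071i|²) = (1/8)·304.0000 = 38.0000

Both sides agree, confirming Parseval's theorem.

Σ|x[n]|² = (1/N)Σ|X[k]|² = 38.0000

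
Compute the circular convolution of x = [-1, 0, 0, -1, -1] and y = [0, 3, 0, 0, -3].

(x ⊛ y)[n] = Σ(m=0 to 4) x[m] · y[(n-m) mod 5]

Computing each output sample:
(x ⊛ y)[0] = -3
(x ⊛ y)[1] = -3
(x ⊛ y)[2] = 3
(x ⊛ y)[3] = 3
(x ⊛ y)[4] = 0

x ⊛ y = [-3, -3, 3, 3, 0]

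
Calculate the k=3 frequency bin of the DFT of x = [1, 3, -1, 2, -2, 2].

X[3] = Σ(n=0 to 5) x[n] · ω_6^(3n) where ω_6 = e^(-2πi/6)
= (1)·ω_6^0 + (3)·ω_6^3 + (-1)·ω_6^6 + (2)·ω_6^9 + (-2)·ω_6^12 + (2)·ω_6^15

X[3] = -9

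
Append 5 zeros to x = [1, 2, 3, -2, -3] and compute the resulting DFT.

Original 5-point DFT: [1, -0.1180-7.6942i, 2.1180+1.8164i, 2.1180-1.8164i, -0.1180+7.6942i]
Zero-padded 10-point DFT provides frequency interpolation.

DFT_10([x, 0, ...]) = [1, 6.5902-0.3633i, -0.1180-7.6942i, -4.5902+1.5388i, 2.1180+1.8164i, 1, 2.1180-1.8164i, -4.5902-1.5388i, -0.1180+7.6942i, 6.5902+0.3633i]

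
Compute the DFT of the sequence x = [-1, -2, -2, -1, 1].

X[k] = Σ(n=0 to 4) x[n] · ω_5^(nk)
where ω_5 = e^(-2πi/5)

Computing each X[k]:
X[0] = -5
X[1] = 1.1180+3.4410i
X[2] = -1.1180+0.8123i
X[3] = -1.1180-0.8123i
X[4] = 1.1180-3.4410i

X = [-5, 1.1180+3.4410i, -1.1180+0.8123i, -1.1180-0.8123i, 1.1180-3.4410i]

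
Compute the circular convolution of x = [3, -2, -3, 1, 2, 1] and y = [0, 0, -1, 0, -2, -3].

(x ⊛ y)[n] = Σ(m=0 to 5) x[m] · y[(n-m) mod 6]

Computing each output sample:
(x ⊛ y)[0] = 10
(x ⊛ y)[1] = 6
(x ⊛ y)[2] = -10
(x ⊛ y)[3] = -6
(x ⊛ y)[4] = -6
(x ⊛ y)[5] = -6

x ⊛ y = [10, 6, -10, -6, -6, -6]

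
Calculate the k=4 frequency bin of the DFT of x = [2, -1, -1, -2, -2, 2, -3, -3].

X[4] = Σ(n=0 to 7) x[n] · ω_8^(4n) where ω_8 = e^(-2πi/8)
= (2)·ω_8^0 + (-1)·ω_8^4 + (-1)·ω_8^8 + (-2)·ω_8^12 + (-2)·ω_8^16 + (2)·ω_8^20 + (-3)·ω_8^24 + (-3)·ω_8^28

X[4] = 0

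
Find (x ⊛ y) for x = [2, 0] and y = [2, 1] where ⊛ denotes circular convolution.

(x ⊛ y)[n] = Σ(m=0 to 1) x[m] · y[(n-m) mod 2]

Computing each output sample:
(x ⊛ y)[0] = 4
(x ⊛ y)[1] = 2

x ⊛ y = [4, 2]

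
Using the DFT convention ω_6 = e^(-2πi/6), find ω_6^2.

ω_6^2 = e^(-2πi·2/6)
= cos(-2π·2/6) + i·sin(-2π·2/6)
= cos(-4π/6) + i·sin(-4π/6)

ω_6^2 = cos(-4π/6) + i·sin(-4π/6) = -0.5000-0.8660i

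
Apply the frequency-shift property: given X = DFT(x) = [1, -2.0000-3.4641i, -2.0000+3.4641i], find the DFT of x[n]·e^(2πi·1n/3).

Modulation property: DFT(ω_3^(-1n)·x[n]) = X[(k-1) mod 3], so circularly shift X by 1 positions.

X[k-1] = [-2.0000+3.4641i, 1, -2.0000-3.4641i]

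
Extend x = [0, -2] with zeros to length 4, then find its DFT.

Original 2-point DFT: [-2, 2]
Zero-padded 4-point DFT provides frequency interpolation.

DFT_4([x, 0, ...]) = [-2, 2i, 2, -2i]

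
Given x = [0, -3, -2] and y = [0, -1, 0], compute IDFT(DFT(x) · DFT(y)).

(x ⊛ y)[n] = Σ(m=0 to 2) x[m] · y[(n-m) mod 3]

Computing each output sample:
(x ⊛ y)[0] = 2
(x ⊛ y)[1] = 0
(x ⊛ y)[2] = 3

x ⊛ y = [2, 0, 3]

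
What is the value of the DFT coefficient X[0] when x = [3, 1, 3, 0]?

X[0] = Σ(n=0 to 3) x[n] · ω_4^0 = Σ x[n]
= (3) + (1) + (3) + (0)

X[0] = 7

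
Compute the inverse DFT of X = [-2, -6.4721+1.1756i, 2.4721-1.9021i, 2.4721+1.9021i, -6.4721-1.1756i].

x[n] = (1/5) Σ(k=0 to 4) X[k] · e^(2πikn/5)

Computing each x[n]:
x[0] = -2
x[1] = -2
x[2] = 1
x[3] = 3
x[4] = -2

x = [-2, -2, 1, 3, -2]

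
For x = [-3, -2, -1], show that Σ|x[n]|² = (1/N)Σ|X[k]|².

Time domain:
Σ|x[n]|² = |-3|² + |-2|² + |-1|² = 14.0000

Frequency domain:
(1/3)Σ|X[k]|² = (1/3)(|-6|² + |-1.5000+0.8660i|² + |-1.5000-0.8660i|²) = (1/3)·42.0000 = 14.0000

Both sides agree, confirming Parseval's theorem.

Σ|x[n]|² = (1/N)Σ|X[k]|² = 14.0000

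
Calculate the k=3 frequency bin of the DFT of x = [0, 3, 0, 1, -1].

X[3] = Σ(n=0 to 4) x[n] · ω_5^(3n) where ω_5 = e^(-2πi/5)
= (0)·ω_5^0 + (3)·ω_5^3 + (0)·ω_5^6 + (1)·ω_5^9 + (-1)·ω_5^12

X[3] = -1.3090+3.3022i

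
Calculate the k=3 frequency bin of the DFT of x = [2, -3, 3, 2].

X[3] = Σ(n=0 to 3) x[n] · ω_4^(3n) where ω_4 = e^(-2πi/4)
= (2)·ω_4^0 + (-3)·ω_4^3 + (3)·ω_4^6 + (2)·ω_4^9

X[3] = -1-5i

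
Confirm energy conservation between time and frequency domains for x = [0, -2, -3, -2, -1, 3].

Time domain:
Σ|x[n]|² = |0|² + |-2|² + |-3|² + |-2|² + |-1|² + |3|² = 27.0000

Frequency domain:
(1/6)Σ|X[k]|² = (1/6)(|-5|² + |4.5000+6.0622i|² + |-0.5000+2.5981i|² + |-3|² + |-0.5000-2.5981i|² + |4.5000-6.0622i|²) = (1/6)·162.0000 = 27.0000

Both sides agree, confirming Parseval's theorem.

Σ|x[n]|² = (1/N)Σ|X[k]|² = 27.0000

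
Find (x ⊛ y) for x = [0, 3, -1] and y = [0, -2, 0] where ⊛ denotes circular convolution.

(x ⊛ y)[n] = Σ(m=0 to 2) x[m] · y[(n-m) mod 3]

Computing each output sample:
(x ⊛ y)[0] = 2
(x ⊛ y)[1] = 0
(x ⊛ y)[2] = -6

x ⊛ y = [2, 0, -6]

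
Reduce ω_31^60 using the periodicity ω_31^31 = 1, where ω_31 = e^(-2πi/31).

Since ω_31^31 = 1, powers reduce modulo 31.
60 mod 31 = 29
So ω_31^60 = ω_31^29 = e^(-2πi·29/31)

ω_31^60 = ω_31^29 = 0.9190+0.3944i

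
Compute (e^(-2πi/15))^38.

Since ω_15^15 = 1, powers reduce modulo 15.
38 mod 15 = 8
So ω_15^38 = ω_15^8 = e^(-2πi·8/15)

ω_15^38 = ω_15^8 = -0.9781+0.2079i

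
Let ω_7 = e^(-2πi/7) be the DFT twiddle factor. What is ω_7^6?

ω_7^6 = e^(-2πi·6/7)
= cos(-2π·6/7) + i·sin(-2π·6/7)
= cos(-12π/7) + i·sin(-12π/7)

ω_7^6 = cos(-12π/7) + i·sin(-12π/7) = 0.6235+0.7818i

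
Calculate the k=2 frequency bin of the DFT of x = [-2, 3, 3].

X[2] = Σ(n=0 to 2) x[n] · ω_3^(2n) where ω_3 = e^(-2πi/3)
= (-2)·ω_3^0 + (3)·ω_3^2 + (3)·ω_3^4

X[2] = -5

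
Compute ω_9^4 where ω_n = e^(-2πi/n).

ω_9^4 = e^(-2πi·4/9)
= cos(-2π·4/9) + i·sin(-2π·4/9)
= cos(-8π/9) + i·sin(-8π/9)

ω_9^4 = cos(-8π/9) + i·sin(-8π/9) = -0.9397-0.3420i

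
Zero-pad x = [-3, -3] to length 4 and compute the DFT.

Original 2-point DFT: [-6, 0]
Zero-padded 4-point DFT provides frequency interpolation.

DFT_4([x, 0, ...]) = [-6, -3+3i, 0, -3-3i]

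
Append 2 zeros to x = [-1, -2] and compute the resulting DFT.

Original 2-point DFT: [-3, 1]
Zero-padded 4-point DFT provides frequency interpolation.

DFT_4([x, 0, ...]) = [-3, -1+2i, 1, -1-2i]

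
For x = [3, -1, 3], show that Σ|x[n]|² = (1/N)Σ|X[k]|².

Time domain:
Σ|x[n]|² = |3|² + |-1|² + |3|² = 19.0000

Frequency domain:
(1/3)Σ|X[k]|² = (1/3)(|5|² + |2.0000+3.4641i|² + |2.0000-3.4641i|²) = (1/3)·57.0000 = 19.0000

Both sides agree, confirming Parseval's theorem.

Σ|x[n]|² = (1/N)Σ|X[k]|² = 19.0000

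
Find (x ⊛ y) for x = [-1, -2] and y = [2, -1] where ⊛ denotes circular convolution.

(x ⊛ y)[n] = Σ(m=0 to 1) x[m] · y[(n-m) mod 2]

Computing each output sample:
(x ⊛ y)[0] = 0
(x ⊛ y)[1] = -3

x ⊛ y = [0, -3]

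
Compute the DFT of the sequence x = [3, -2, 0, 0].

X[k] = Σ(n=0 to 3) x[n] · ω_4^(nk)
where ω_4 = e^(-2πi/4)

Computing each X[k]:
X[0] = 1
X[1] = 3+2i
X[2] = 5
X[3] = 3-2i

X = [1, 3+2i, 5, 3-2i]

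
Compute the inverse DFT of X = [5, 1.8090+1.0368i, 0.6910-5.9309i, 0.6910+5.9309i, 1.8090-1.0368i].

x[n] = (1/5) Σ(k=0 to 4) X[k] · e^(2πikn/5)

Computing each x[n]:
x[0] = 2
x[1] = 2
x[2] = -2
x[3] = 3
x[4] = 0

x = [2, 2, -2, 3, 0]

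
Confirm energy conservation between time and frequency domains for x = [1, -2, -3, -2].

Time domain:
Σ|x[n]|² = |1|² + |-2|² + |-3|² + |-2|² = 18.0000

Frequency domain:
(1/4)Σ|X[k]|² = (1/4)(|-6|² + |4|² + |2|² + |4|²) = (1/4)·72.0000 = 18.0000

Both sides agree, confirming Parseval's theorem.

Σ|x[n]|² = (1/N)Σ|X[k]|² = 18.0000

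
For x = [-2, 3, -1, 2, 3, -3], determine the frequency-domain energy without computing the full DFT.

Parseval: Σ|x[n]|² = (1/N)Σ|X[k]|², so Σ|X[k]|² = N·Σ|x[n]|² = 6·36.0000

Σ|X[k]|² = N·Σ|x[n]|² = 6·36.0000 = 216.0000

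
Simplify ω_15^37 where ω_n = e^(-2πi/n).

Since ω_15^15 = 1, powers reduce modulo 15.
37 mod 15 = 7
So ω_15^37 = ω_15^7 = e^(-2πi·7/15)

ω_15^37 = ω_15^7 = -0.9781-0.2079i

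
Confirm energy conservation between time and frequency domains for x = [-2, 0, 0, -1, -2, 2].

Time domain:
Σ|x[n]|² = |-2|² + |0|² + |0|² + |-1|² + |-2|² + |2|² = 13.0000

Frequency domain:
(1/6)Σ|X[k]|² = (1/6)(|-3|² + |1|² + |-3.0000+3.4641i|² + |-5|² + |-3.0000-3.4641i|² + |1|²) = (1/6)·78.0000 = 13.0000

Both sides agree, confirming Parseval's theorem.

Σ|x[n]|² = (1/N)Σ|X[k]|² = 13.0000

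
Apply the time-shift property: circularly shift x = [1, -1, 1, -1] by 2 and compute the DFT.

Time shift by 2: X_shifted[k] = ω_4^(2k) · X[k]
Shifted x = [1, -1, 1, -1]

DFT(x[n-2]) = [0, 0, 4, 0]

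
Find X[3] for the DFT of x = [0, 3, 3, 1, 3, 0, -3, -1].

X[3] = Σ(n=0 to 7) x[n] · ω_8^(3n) where ω_8 = e^(-2πi/8)
= (0)·ω_8^0 + (3)·ω_8^3 + (3)·ω_8^6 + (1)·ω_8^9 + (3)·ω_8^12 + (0)·ω_8^15 + (-3)·ω_8^18 + (-1)·ω_8^21

X[3] = -3.7071+2.4645i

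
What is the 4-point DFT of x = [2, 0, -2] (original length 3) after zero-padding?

Original 3-point DFT: [0, 3.0000-1.7321i, 3.0000+1.7321i]
Zero-padded 4-point DFT provides frequency interpolation.

DFT_4([x, 0, ...]) = [0, 4, 0, 4]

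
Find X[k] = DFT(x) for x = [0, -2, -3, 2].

X[k] = Σ(n=0 to 3) x[n] · ω_4^(nk)
where ω_4 = e^(-2πi/4)

Computing each X[k]:
X[0] = -3
X[1] = 3+4i
X[2] = -3
X[3] = 3-4i

X = [-3, 3+4i, -3, 3-4i]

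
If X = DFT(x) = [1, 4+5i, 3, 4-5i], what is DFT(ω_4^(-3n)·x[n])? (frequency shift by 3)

Modulation property: DFT(ω_4^(-3n)·x[n]) = X[(k-3) mod 4], so circularly shift X by 3 positions.

X[k-3] = [4+5i, 3, 4-5i, 1]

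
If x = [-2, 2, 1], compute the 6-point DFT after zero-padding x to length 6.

Original 3-point DFT: [1, -3.5000-0.8660i, -3.5000+0.8660i]
Zero-padded 6-point DFT provides frequency interpolation.

DFT_6([x, 0, ...]) = [1, -1.5000-2.5981i, -3.5000-0.8660i, -3, -3.5000+0.8660i, -1.5000+2.5981i]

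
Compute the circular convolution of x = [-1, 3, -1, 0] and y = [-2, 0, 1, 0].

(x ⊛ y)[n] = Σ(m=0 to 3) x[m] · y[(n-m) mod 4]

Computing each output sample:
(x ⊛ y)[0] = 1
(x ⊛ y)[1] = -6
(x ⊛ y)[2] = 1
(x ⊛ y)[3] = 3

x ⊛ y = [1, -6, 1, 3]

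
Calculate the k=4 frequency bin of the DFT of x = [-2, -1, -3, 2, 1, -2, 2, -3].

X[4] = Σ(n=0 to 7) x[n] · ω_8^(4n) where ω_8 = e^(-2πi/8)
= (-2)·ω_8^0 + (-1)·ω_8^4 + (-3)·ω_8^8 + (2)·ω_8^12 + (1)·ω_8^16 + (-2)·ω_8^20 + (2)·ω_8^24 + (-3)·ω_8^28

X[4] = 2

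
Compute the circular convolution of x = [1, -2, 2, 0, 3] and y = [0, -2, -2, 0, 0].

(x ⊛ y)[n] = Σ(m=0 to 4) x[m] · y[(n-m) mod 5]

Computing each output sample:
(x ⊛ y)[0] = -6
(x ⊛ y)[1] = -8
(x ⊛ y)[2] = 2
(x ⊛ y)[3] = 0
(x ⊛ y)[4] = -4

x ⊛ y = [-6, -8, 2, 0, -4]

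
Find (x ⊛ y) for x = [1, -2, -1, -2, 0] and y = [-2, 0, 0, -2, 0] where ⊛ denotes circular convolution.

(x ⊛ y)[n] = Σ(m=0 to 4) x[m] · y[(n-m) mod 5]

Computing each output sample:
(x ⊛ y)[0] = 0
(x ⊛ y)[1] = 8
(x ⊛ y)[2] = 2
(x ⊛ y)[3] = 2
(x ⊛ y)[4] = 4

x ⊛ y = [0, 8, 2, 2, 4]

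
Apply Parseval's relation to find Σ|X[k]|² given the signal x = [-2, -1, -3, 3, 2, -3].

Parseval: Σ|x[n]|² = (1/N)Σ|X[k]|², so Σ|X[k]|² = N·Σ|x[n]|² = 6·36.0000

Σ|X[k]|² = N·Σ|x[n]|² = 6·36.0000 = 216.0000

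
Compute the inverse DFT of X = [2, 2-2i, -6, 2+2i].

x[n] = (1/4) Σ(k=0 to 3) X[k] · e^(2πikn/4)

Computing each x[n]:
x[0] = 0
x[1] = 3
x[2] = -2
x[3] = 1

x = [0, 3, -2, 1]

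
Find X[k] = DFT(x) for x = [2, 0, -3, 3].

X[k] = Σ(n=0 to 3) x[n] · ω_4^(nk)
where ω_4 = e^(-2πi/4)

Computing each X[k]:
X[0] = 2
X[1] = 5+3i
X[2] = -4
X[3] = 5-3i

X = [2, 5+3i, -4, 5-3i]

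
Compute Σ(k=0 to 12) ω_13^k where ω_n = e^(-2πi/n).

Sum of all nth roots of unity equals 0 for n > 1 (geometric series with r ≠ 1).

0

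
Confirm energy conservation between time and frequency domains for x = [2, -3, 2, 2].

Time domain:
Σ|x[n]|² = |2|² + |-3|² + |2|² + |2|² = 21.0000

Frequency domain:
(1/4)Σ|X[k]|² = (1/4)(|3|² + |5i|² + |5|² + |-5i|²) = (1/4)·84.0000 = 21.0000

Both sides agree, confirming Parseval's theorem.

Σ|x[n]|² = (1/N)Σ|X[k]|² = 21.0000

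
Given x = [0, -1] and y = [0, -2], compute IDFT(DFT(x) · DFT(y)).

(x ⊛ y)[n] = Σ(m=0 to 1) x[m] · y[(n-m) mod 2]

Computing each output sample:
(x ⊛ y)[0] = 2
(x ⊛ y)[1] = 0

x ⊛ y = [2, 0]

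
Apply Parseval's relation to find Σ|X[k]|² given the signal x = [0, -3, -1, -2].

Parseval: Σ|x[n]|² = (1/N)Σ|X[k]|², so Σ|X[k]|² = N·Σ|x[n]|² = 4·14.0000

Σ|X[k]|² = N·Σ|x[n]|² = 4·14.0000 = 56.0000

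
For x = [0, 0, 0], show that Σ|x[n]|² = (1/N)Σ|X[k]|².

Time domain:
Σ|x[n]|² = |0|² + |0|² + |0|² = 0.0000

Frequency domain:
(1/3)Σ|X[k]|² = (1/3)(|0|² + |0|² + |0|²) = (1/3)·0.0000 = 0.0000

Both sides agree, confirming Parseval's theorem.

Σ|x[n]|² = (1/N)Σ|X[k]|² = 0.0000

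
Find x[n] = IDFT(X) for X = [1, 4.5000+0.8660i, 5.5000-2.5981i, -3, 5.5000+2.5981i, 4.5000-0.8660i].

x[n] = (1/6) Σ(k=0 to 5) X[k] · e^(2πikn/6)

Computing each x[n]:
x[0] = 3
x[1] = 1
x[2] = -3
x[3] = 1
x[4] = -1
x[5] = 0

x = [3, 1, -3, 1, -1, 0]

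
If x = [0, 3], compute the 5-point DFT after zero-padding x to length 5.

Original 2-point DFT: [3, -3]
Zero-padded 5-point DFT provides frequency interpolation.

DFT_5([x, 0, ...]) = [3, 0.9271-2.8532i, -2.4271-1.7634i, -2.4271+1.7634i, 0.9271+2.8532i]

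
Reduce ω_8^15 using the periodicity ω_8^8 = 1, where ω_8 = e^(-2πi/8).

Since ω_8^8 = 1, powers reduce modulo 8.
15 mod 8 = 7
So ω_8^15 = ω_8^7 = e^(-2πi·7/8)

ω_8^15 = ω_8^7 = 0.7071+0.7071i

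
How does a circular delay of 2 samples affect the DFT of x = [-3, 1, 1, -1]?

Time shift by 2: X_shifted[k] = ω_4^(2k) · X[k]
Shifted x = [1, -1, -3, 1]

DFT(x[n-2]) = [-2, 4+2i, -2, 4-2i]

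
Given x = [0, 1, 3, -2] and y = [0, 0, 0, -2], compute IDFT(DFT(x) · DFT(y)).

(x ⊛ y)[n] = Σ(m=0 to 3) x[m] · y[(n-m) mod 4]

Computing each output sample:
(x ⊛ y)[0] = -2
(x ⊛ y)[1] = -6
(x ⊛ y)[2] = 4
(x ⊛ y)[3] = 0

x ⊛ y = [-2, -6, 4, 0]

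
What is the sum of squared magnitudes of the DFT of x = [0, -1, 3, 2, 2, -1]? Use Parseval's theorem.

Parseval: Σ|x[n]|² = (1/N)Σ|X[k]|², so Σ|X[k]|² = N·Σ|x[n]|² = 6·19.0000

Σ|X[k]|² = N·Σ|x[n]|² = 6·19.0000 = 114.0000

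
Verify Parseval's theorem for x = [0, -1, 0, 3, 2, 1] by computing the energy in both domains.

Time domain:
Σ|x[n]|² = |0|² + |-1|² + |0|² + |3|² + |2|² + |1|² = 15.0000

Frequency domain:
(1/6)Σ|X[k]|² = (1/6)(|5|² + |-4.0000+3.4641i|² + |2|² + |-1|² + |2|² + |-4.0000-3.4641i|²) = (1/6)·90.0000 = 15.0000

Both sides agree, confirming Parseval's theorem.

Σ|x[n]|² = (1/N)Σ|X[k]|² = 15.0000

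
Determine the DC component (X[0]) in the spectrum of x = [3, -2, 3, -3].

X[0] = Σ(n=0 to 3) x[n] · ω_4^0 = Σ x[n]
= (3) + (-2) + (3) + (-3)

X[0] = 1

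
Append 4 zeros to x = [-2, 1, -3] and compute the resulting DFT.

Original 3-point DFT: [-4, -1.0000-3.4641i, -1.0000+3.4641i]
Zero-padded 7-point DFT provides frequency interpolation.

DFT_7([x, 0, ...]) = [-4, -0.7089+2.1430i, 0.4804-2.2766i, -4.7714-2.7794i, -4.7714+2.7794i, 0.4804+2.2766i, -0.7089-2.1430i]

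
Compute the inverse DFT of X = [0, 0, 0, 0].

x[n] = (1/4) Σ(k=0 to 3) X[k] · e^(2πikn/4)

Computing each x[n]:
x[0] = 0
x[1] = 0
x[2] = 0
x[3] = 0

x = [0, 0, 0, 0]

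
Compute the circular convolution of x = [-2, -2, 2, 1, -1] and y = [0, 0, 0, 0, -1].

(x ⊛ y)[n] = Σ(m=0 to 4) x[m] · y[(n-m) mod 5]

Computing each output sample:
(x ⊛ y)[0] = 2
(x ⊛ y)[1] = -2
(x ⊛ y)[2] = -1
(x ⊛ y)[3] = 1
(x ⊛ y)[4] = 2

x ⊛ y = [2, -2, -1, 1, 2]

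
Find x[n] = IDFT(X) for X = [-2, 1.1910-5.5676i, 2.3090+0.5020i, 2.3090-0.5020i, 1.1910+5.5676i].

x[n] = (1/5) Σ(k=0 to 4) X[k] · e^(2πikn/5)

Computing each x[n]:
x[0] = 1
x[1] = 1
x[2] = 1
x[3] = -2
x[4] = -3

x = [1, 1, 1, -2, -3]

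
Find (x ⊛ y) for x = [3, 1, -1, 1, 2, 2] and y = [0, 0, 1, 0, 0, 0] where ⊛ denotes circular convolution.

(x ⊛ y)[n] = Σ(m=0 to 5) x[m] · y[(n-m) mod 6]

Computing each output sample:
(x ⊛ y)[0] = 2
(x ⊛ y)[1] = 2
(x ⊛ y)[2] = 3
(x ⊛ y)[3] = 1
(x ⊛ y)[4] = -1
(x ⊛ y)[5] = 1

x ⊛ y = [2, 2, 3, 1, -1, 1]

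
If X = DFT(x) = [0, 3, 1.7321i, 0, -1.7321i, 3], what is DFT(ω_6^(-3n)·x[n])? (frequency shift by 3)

Modulation property: DFT(ω_6^(-3n)·x[n]) = X[(k-3) mod 6], so circularly shift X by 3 positions.

X[k-3] = [0, -1.7321i, 3, 0, 3, 1.7321i]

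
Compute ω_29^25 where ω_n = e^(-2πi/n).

ω_29^25 = e^(-2πi·25/29)
= cos(-2π·25/29) + i·sin(-2π·25/29)
= cos(-50π/29) + i·sin(-50π/29)

ω_29^25 = cos(-50π/29) + i·sin(-50π/29) = 0.6474+0.7622i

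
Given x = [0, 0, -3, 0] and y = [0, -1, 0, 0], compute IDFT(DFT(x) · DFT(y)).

(x ⊛ y)[n] = Σ(m=0 to 3) x[m] · y[(n-m) mod 4]

Computing each output sample:
(x ⊛ y)[0] = 0
(x ⊛ y)[1] = 0
(x ⊛ y)[2] = 0
(x ⊛ y)[3] = 3

x ⊛ y = [0, 0, 0, 3]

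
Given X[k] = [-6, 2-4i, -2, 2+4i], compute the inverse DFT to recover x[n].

x[n] = (1/4) Σ(k=0 to 3) X[k] · e^(2πikn/4)

Computing each x[n]:
x[0] = -1
x[1] = 1
x[2] = -3
x[3] = -3

x = [-1, 1, -3, -3]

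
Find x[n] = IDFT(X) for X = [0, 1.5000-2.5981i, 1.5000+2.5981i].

x[n] = (1/3) Σ(k=0 to 2) X[k] · e^(2πikn/3)

Computing each x[n]:
x[0] = 1
x[1] = 1
x[2] = -2

x = [1, 1, -2]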